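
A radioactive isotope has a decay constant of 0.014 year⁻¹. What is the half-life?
t½ = ln(2)/λ = 49.51 years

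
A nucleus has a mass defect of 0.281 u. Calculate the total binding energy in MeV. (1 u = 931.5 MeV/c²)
B.E. = Δm × 931.5 = 261.8 MeV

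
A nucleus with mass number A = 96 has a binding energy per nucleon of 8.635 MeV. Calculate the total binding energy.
B.E. = 8.635 × 96 = 829 MeV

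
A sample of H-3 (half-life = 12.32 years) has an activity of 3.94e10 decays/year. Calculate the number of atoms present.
N = A/λ = 7.003e11 atoms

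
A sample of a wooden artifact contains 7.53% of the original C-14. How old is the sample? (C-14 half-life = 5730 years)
Age = t½ × log₂(1/ratio) = 21380 years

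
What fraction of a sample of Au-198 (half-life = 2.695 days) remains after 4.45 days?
N/N₀ = (1/2)^(t/t½) = 0.3184 = 31.8%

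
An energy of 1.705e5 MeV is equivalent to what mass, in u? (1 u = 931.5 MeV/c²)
m = E/c² = 183 u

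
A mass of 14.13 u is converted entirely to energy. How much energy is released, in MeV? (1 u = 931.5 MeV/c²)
E = mc² = 13160 MeV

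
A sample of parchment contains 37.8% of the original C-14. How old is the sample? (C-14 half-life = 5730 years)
Age = t½ × log₂(1/ratio) = 8042 years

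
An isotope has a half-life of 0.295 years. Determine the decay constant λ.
λ = ln(2)/t½ = 2.35 year⁻¹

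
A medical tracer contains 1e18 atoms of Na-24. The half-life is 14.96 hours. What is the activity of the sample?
A = λN = 4.633e16 decays/hour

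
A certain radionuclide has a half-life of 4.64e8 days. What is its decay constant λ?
λ = ln(2)/t½ = 1.494e-9 day⁻¹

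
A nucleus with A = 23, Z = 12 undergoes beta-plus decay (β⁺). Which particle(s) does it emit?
β⁺: positron (e⁺) + neutrino (νₑ)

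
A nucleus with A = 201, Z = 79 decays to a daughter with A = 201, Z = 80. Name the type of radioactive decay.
ΔA = 0, ΔZ = +1 ⇒ beta-minus decay (β⁻)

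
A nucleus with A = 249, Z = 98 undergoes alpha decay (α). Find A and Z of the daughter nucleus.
Daughter: A = 245, Z = 96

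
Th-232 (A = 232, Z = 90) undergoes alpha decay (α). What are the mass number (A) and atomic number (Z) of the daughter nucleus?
Daughter: A = 228, Z = 88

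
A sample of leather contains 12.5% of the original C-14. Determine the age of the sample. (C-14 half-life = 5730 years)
Age = t½ × log₂(1/ratio) = 17190 years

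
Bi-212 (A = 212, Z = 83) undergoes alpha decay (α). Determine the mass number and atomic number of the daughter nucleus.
Daughter: A = 208, Z = 81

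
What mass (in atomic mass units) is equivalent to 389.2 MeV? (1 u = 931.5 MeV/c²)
m = E/c² = 0.4178 u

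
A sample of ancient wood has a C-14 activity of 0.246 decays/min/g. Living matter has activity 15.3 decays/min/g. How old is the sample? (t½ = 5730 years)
Age = t½ × log₂(A₀/A) = 34140 years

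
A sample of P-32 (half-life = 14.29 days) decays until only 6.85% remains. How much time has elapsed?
t = t½ × log₂(N₀/N) = 55.27 days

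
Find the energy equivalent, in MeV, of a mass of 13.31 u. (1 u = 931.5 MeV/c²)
E = mc² = 12400 MeV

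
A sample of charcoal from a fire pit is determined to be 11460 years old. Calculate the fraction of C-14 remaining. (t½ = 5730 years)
N/N₀ = (1/2)^(t/t½) = 0.25 = 25%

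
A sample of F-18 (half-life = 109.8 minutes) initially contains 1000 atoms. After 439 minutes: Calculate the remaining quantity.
N = N₀(1/2)^(t/t½) = 62.58 atoms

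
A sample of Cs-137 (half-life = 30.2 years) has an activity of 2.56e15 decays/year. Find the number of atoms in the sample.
N = A/λ = 1.115e17 atoms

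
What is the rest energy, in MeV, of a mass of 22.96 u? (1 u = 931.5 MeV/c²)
E = mc² = 21390 MeV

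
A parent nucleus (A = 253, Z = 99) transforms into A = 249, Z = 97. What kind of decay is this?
ΔA = -4, ΔZ = -2 ⇒ alpha decay (α)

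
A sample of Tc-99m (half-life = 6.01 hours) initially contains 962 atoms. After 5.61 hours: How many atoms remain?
N = N₀(1/2)^(t/t½) = 503.7 atoms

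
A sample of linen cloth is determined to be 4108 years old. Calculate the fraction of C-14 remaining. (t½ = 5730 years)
N/N₀ = (1/2)^(t/t½) = 0.6084 = 60.8%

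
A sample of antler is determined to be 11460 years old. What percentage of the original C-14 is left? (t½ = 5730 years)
N/N₀ = (1/2)^(t/t½) = 0.25 = 25%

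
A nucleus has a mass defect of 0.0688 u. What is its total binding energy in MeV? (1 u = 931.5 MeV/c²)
B.E. = Δm × 931.5 = 64.09 MeV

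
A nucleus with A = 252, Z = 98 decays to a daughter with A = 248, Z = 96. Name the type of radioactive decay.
ΔA = -4, ΔZ = -2 ⇒ alpha decay (α)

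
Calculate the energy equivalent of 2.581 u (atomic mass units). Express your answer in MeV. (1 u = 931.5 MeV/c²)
E = mc² = 2404 MeV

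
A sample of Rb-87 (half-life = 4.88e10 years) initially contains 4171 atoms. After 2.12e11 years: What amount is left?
N = N₀(1/2)^(t/t½) = 205.3 atoms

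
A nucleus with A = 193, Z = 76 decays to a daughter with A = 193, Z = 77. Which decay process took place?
ΔA = 0, ΔZ = +1 ⇒ beta-minus decay (β⁻)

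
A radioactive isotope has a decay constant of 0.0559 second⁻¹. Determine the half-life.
t½ = ln(2)/λ = 12.4 seconds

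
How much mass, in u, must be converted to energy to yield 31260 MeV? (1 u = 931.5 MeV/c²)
m = E/c² = 33.56 u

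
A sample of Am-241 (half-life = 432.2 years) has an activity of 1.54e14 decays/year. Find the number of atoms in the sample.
N = A/λ = 9.602e16 atoms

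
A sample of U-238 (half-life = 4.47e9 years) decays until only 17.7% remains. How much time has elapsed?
t = t½ × log₂(N₀/N) = 1.117e10 years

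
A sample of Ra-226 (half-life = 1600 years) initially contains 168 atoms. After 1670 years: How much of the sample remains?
N = N₀(1/2)^(t/t½) = 81.49 atoms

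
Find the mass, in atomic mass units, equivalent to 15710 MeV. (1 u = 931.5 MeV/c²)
m = E/c² = 16.87 u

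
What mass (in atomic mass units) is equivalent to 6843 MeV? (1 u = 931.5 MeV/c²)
m = E/c² = 7.346 u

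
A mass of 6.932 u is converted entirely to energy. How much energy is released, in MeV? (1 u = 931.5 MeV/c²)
E = mc² = 6457 MeV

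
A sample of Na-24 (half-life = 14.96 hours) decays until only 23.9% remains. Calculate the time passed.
t = t½ × log₂(N₀/N) = 30.89 hours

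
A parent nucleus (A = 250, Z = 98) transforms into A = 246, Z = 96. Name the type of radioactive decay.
ΔA = -4, ΔZ = -2 ⇒ alpha decay (α)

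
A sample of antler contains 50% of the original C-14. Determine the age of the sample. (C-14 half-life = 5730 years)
Age = t½ × log₂(1/ratio) = 5730 years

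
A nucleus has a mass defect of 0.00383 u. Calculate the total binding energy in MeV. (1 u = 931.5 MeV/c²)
B.E. = Δm × 931.5 = 3.568 MeV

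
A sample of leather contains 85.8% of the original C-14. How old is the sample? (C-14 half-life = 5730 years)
Age = t½ × log₂(1/ratio) = 1266 years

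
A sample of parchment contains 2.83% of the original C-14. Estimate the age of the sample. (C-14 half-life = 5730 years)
Age = t½ × log₂(1/ratio) = 29470 years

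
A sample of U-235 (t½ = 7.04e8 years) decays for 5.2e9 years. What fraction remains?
N/N₀ = (1/2)^(t/t½) = 0.005977 = 0.598%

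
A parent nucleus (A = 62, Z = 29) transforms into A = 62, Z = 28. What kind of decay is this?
ΔA = 0, ΔZ = -1 ⇒ beta-plus decay (β⁺) or electron capture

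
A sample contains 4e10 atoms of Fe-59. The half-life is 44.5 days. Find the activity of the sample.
A = λN = 6.231e8 decays/day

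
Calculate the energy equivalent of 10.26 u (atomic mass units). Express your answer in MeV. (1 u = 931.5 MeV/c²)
E = mc² = 9557 MeV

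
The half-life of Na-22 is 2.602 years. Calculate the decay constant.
λ = ln(2)/t½ = 0.2664 year⁻¹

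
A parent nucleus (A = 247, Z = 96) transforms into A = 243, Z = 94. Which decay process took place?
ΔA = -4, ΔZ = -2 ⇒ alpha decay (α)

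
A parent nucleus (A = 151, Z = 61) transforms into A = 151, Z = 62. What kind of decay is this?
ΔA = 0, ΔZ = +1 ⇒ beta-minus decay (β⁻)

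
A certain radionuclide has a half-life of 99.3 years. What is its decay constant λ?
λ = ln(2)/t½ = 0.00698 year⁻¹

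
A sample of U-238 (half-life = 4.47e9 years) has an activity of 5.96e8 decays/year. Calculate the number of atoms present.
N = A/λ = 3.844e18 atoms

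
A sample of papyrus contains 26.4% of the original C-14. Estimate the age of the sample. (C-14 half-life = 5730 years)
Age = t½ × log₂(1/ratio) = 11010 years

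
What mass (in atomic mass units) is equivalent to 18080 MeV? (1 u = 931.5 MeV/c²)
m = E/c² = 19.41 u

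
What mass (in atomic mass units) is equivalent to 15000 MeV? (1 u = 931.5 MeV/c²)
m = E/c² = 16.1 u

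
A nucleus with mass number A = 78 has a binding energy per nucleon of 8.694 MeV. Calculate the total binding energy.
B.E. = 8.694 × 78 = 678.1 MeV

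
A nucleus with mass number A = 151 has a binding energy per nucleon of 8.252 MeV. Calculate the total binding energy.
B.E. = 8.252 × 151 = 1246 MeV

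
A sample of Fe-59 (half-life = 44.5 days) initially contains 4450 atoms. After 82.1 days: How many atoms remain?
N = N₀(1/2)^(t/t½) = 1239 atoms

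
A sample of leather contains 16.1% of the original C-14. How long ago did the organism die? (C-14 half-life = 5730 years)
Age = t½ × log₂(1/ratio) = 15100 years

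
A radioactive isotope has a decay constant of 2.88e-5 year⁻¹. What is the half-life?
t½ = ln(2)/λ = 24070 years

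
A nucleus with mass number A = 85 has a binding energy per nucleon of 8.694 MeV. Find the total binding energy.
B.E. = 8.694 × 85 = 739 MeV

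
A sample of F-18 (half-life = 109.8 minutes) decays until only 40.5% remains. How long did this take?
t = t½ × log₂(N₀/N) = 143.2 minutes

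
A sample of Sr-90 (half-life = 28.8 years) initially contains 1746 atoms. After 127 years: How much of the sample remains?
N = N₀(1/2)^(t/t½) = 82.15 atoms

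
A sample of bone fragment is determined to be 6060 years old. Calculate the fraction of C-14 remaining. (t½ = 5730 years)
N/N₀ = (1/2)^(t/t½) = 0.4804 = 48%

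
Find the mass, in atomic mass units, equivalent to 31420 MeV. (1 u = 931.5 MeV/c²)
m = E/c² = 33.73 u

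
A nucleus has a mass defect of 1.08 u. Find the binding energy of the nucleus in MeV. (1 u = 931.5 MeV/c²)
B.E. = Δm × 931.5 = 1006 MeV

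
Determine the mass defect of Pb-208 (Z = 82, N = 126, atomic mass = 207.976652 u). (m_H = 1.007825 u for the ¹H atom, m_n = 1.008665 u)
Δm = Z·m_H + N·m_n − M = 1.757 u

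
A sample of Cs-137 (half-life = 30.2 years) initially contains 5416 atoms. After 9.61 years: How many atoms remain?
N = N₀(1/2)^(t/t½) = 4344 atoms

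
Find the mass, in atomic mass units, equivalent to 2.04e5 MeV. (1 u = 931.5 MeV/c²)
m = E/c² = 219 u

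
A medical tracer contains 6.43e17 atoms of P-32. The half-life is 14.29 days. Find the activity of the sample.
A = λN = 3.119e16 decays/day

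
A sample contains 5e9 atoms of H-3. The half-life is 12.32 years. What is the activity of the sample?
A = λN = 2.813e8 decays/year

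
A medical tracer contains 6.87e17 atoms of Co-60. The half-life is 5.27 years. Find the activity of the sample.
A = λN = 9.036e16 decays/year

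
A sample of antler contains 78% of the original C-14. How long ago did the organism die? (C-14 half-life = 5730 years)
Age = t½ × log₂(1/ratio) = 2054 years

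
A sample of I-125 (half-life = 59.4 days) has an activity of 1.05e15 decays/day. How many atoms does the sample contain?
N = A/λ = 8.998e16 atoms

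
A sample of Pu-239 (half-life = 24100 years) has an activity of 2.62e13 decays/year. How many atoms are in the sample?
N = A/λ = 9.109e17 atoms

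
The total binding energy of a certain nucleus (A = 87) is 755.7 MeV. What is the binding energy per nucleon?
B.E./A = 755.7/87 = 8.686 MeV/nucleon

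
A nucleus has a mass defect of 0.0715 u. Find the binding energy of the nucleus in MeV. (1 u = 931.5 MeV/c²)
B.E. = Δm × 931.5 = 66.6 MeV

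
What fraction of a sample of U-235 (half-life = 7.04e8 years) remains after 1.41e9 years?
N/N₀ = (1/2)^(t/t½) = 0.2495 = 25%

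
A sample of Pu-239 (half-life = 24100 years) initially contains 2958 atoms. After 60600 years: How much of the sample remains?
N = N₀(1/2)^(t/t½) = 517.7 atoms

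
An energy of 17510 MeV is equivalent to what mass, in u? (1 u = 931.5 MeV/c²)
m = E/c² = 18.8 u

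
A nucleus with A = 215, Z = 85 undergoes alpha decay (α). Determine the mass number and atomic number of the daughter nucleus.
Daughter: A = 211, Z = 83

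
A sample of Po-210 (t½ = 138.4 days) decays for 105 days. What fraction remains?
N/N₀ = (1/2)^(t/t½) = 0.591 = 59.1%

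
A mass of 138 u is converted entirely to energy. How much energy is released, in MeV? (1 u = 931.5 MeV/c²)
E = mc² = 1.285e5 MeV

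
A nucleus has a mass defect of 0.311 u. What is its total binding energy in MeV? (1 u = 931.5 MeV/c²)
B.E. = Δm × 931.5 = 289.7 MeV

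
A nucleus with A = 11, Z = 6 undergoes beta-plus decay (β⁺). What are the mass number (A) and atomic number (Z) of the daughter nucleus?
Daughter: A = 11, Z = 5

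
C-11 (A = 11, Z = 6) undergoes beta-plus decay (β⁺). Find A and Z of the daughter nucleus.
Daughter: A = 11, Z = 5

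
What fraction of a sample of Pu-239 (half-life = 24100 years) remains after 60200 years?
N/N₀ = (1/2)^(t/t½) = 0.177 = 17.7%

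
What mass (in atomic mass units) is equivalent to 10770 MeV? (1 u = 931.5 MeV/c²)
m = E/c² = 11.56 u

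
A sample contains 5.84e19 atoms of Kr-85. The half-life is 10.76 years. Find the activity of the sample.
A = λN = 3.762e18 decays/year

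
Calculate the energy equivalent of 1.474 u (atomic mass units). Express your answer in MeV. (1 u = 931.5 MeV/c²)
E = mc² = 1373 MeV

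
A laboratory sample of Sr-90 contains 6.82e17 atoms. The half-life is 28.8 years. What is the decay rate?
A = λN = 1.641e16 decays/year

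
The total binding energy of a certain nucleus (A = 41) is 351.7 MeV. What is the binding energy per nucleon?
B.E./A = 351.7/41 = 8.578 MeV/nucleon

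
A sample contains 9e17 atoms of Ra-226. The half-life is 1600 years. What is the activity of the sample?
A = λN = 3.899e14 decays/year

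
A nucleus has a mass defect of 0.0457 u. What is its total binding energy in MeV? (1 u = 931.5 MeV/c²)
B.E. = Δm × 931.5 = 42.57 MeV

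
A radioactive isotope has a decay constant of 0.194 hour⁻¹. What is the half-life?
t½ = ln(2)/λ = 3.573 hours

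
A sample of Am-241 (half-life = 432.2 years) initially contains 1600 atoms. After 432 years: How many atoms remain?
N = N₀(1/2)^(t/t½) = 800.3 atoms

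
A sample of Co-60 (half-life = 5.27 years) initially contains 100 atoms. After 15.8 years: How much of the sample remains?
N = N₀(1/2)^(t/t½) = 12.52 atoms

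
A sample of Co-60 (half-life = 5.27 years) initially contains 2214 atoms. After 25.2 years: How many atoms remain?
N = N₀(1/2)^(t/t½) = 80.49 atoms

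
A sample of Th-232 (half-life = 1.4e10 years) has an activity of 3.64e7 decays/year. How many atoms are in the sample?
N = A/λ = 7.352e17 atoms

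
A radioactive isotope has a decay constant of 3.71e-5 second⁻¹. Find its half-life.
t½ = ln(2)/λ = 18680 seconds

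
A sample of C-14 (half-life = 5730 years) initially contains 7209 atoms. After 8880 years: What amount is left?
N = N₀(1/2)^(t/t½) = 2462 atoms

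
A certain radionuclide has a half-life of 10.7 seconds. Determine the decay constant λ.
λ = ln(2)/t½ = 0.06478 second⁻¹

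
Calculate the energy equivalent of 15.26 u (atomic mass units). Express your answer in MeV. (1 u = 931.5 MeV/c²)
E = mc² = 14210 MeV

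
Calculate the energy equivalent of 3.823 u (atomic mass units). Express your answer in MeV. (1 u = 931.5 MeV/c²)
E = mc² = 3561 MeV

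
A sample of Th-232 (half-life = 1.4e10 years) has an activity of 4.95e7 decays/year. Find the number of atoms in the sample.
N = A/λ = 9.998e17 atoms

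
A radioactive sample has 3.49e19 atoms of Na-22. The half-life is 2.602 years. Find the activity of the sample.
A = λN = 9.297e18 decays/year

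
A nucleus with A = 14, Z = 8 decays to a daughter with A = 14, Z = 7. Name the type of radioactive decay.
ΔA = 0, ΔZ = -1 ⇒ beta-plus decay (β⁺) or electron capture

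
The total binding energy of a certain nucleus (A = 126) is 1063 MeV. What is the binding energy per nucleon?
B.E./A = 1063/126 = 8.437 MeV/nucleon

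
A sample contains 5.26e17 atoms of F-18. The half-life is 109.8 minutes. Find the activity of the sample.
A = λN = 3.321e15 decays/minute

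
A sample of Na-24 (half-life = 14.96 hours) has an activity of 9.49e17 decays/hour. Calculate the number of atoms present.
N = A/λ = 2.048e19 atoms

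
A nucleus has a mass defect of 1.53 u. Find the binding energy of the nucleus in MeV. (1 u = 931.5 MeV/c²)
B.E. = Δm × 931.5 = 1425 MeV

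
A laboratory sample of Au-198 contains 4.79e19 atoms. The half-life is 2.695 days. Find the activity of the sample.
A = λN = 1.232e19 decays/day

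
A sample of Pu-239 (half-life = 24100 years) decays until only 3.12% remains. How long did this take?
t = t½ × log₂(N₀/N) = 1.206e5 years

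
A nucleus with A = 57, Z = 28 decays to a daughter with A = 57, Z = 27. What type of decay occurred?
ΔA = 0, ΔZ = -1 ⇒ beta-plus decay (β⁺) or electron capture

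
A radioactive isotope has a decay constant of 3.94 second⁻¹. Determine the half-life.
t½ = ln(2)/λ = 0.1759 seconds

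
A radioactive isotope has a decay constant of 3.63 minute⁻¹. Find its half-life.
t½ = ln(2)/λ = 0.1909 minutes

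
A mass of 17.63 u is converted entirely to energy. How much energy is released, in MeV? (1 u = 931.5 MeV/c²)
E = mc² = 16420 MeV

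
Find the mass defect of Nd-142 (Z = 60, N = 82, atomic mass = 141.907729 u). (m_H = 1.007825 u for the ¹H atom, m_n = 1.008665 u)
Δm = Z·m_H + N·m_n − M = 1.272 u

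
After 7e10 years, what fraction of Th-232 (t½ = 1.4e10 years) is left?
N/N₀ = (1/2)^(t/t½) = 0.03125 = 3.12%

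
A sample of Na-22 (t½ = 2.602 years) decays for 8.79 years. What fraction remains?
N/N₀ = (1/2)^(t/t½) = 0.09618 = 9.62%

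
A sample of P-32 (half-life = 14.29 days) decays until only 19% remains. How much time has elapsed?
t = t½ × log₂(N₀/N) = 34.24 days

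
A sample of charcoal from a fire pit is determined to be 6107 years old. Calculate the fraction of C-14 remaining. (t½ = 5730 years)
N/N₀ = (1/2)^(t/t½) = 0.4777 = 47.8%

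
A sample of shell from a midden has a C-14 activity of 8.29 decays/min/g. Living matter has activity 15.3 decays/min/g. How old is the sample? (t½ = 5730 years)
Age = t½ × log₂(A₀/A) = 5066 years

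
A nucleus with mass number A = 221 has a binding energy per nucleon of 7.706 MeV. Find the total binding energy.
B.E. = 7.706 × 221 = 1703 MeV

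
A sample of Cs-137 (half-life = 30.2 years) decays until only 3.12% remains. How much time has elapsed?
t = t½ × log₂(N₀/N) = 151.1 years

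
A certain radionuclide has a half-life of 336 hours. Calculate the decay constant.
λ = ln(2)/t½ = 0.002063 hour⁻¹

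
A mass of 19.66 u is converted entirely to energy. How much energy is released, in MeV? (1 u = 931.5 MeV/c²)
E = mc² = 18310 MeV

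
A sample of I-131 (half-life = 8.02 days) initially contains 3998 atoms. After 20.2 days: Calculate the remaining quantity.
N = N₀(1/2)^(t/t½) = 697.6 atoms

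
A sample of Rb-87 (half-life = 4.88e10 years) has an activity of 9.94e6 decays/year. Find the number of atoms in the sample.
N = A/λ = 6.998e17 atoms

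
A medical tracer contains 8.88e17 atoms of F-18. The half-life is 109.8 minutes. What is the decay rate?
A = λN = 5.606e15 decays/minute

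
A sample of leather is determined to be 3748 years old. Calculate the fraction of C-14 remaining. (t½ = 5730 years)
N/N₀ = (1/2)^(t/t½) = 0.6355 = 63.5%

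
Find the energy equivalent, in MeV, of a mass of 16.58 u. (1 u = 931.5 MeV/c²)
E = mc² = 15440 MeV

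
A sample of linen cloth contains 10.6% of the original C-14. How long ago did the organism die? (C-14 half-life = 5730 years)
Age = t½ × log₂(1/ratio) = 18550 years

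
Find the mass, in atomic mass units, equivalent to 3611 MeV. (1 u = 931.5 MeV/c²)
m = E/c² = 3.877 u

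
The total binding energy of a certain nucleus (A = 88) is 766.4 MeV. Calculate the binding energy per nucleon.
B.E./A = 766.4/88 = 8.709 MeV/nucleon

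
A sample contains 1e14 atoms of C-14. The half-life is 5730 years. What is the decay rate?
A = λN = 1.21e10 decays/year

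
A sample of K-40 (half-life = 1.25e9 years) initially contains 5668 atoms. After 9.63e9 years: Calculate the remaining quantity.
N = N₀(1/2)^(t/t½) = 27.18 atoms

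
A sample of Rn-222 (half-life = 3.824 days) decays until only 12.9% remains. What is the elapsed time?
t = t½ × log₂(N₀/N) = 11.3 days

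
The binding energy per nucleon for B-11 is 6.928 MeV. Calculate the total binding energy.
B.E. = 6.928 × 11 = 76.21 MeV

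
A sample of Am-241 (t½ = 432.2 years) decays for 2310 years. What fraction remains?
N/N₀ = (1/2)^(t/t½) = 0.02461 = 2.46%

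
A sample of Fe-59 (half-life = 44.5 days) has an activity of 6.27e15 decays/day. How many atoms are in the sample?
N = A/λ = 4.025e17 atoms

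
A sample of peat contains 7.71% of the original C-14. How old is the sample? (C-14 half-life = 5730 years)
Age = t½ × log₂(1/ratio) = 21180 years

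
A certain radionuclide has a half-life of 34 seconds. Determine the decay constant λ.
λ = ln(2)/t½ = 0.02039 second⁻¹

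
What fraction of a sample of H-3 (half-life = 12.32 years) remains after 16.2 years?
N/N₀ = (1/2)^(t/t½) = 0.4019 = 40.2%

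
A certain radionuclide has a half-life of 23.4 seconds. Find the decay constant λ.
λ = ln(2)/t½ = 0.02962 second⁻¹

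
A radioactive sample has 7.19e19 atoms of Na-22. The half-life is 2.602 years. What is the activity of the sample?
A = λN = 1.915e19 decays/year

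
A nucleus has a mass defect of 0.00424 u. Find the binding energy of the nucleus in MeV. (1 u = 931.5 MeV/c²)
B.E. = Δm × 931.5 = 3.95 MeV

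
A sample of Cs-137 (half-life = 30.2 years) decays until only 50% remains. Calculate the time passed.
t = t½ × log₂(N₀/N) = 30.2 years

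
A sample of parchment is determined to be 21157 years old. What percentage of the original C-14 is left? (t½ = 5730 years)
N/N₀ = (1/2)^(t/t½) = 0.07736 = 7.74%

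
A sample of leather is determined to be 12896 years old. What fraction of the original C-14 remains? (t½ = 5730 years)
N/N₀ = (1/2)^(t/t½) = 0.2101 = 21%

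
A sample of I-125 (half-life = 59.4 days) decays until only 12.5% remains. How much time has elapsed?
t = t½ × log₂(N₀/N) = 178.2 days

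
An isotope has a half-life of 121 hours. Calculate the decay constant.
λ = ln(2)/t½ = 0.005728 hour⁻¹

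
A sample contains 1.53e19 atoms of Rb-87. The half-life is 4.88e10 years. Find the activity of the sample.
A = λN = 2.173e8 decays/year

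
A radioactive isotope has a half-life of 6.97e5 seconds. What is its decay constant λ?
λ = ln(2)/t½ = 9.945e-7 second⁻¹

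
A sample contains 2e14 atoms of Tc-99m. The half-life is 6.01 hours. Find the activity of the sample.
A = λN = 2.307e13 decays/hour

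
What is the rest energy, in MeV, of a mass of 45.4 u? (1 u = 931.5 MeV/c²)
E = mc² = 42290 MeV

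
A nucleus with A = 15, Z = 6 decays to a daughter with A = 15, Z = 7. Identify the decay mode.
ΔA = 0, ΔZ = +1 ⇒ beta-minus decay (β⁻)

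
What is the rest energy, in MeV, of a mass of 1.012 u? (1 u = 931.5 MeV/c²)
E = mc² = 942.7 MeV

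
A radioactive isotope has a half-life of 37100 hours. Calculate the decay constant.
λ = ln(2)/t½ = 1.868e-5 hour⁻¹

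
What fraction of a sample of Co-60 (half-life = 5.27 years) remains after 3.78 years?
N/N₀ = (1/2)^(t/t½) = 0.6082 = 60.8%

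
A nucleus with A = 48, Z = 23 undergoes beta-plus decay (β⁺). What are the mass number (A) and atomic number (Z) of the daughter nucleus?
Daughter: A = 48, Z = 22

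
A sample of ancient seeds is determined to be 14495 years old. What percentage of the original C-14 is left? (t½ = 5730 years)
N/N₀ = (1/2)^(t/t½) = 0.1732 = 17.3%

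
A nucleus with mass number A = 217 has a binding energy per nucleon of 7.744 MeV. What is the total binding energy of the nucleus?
B.E. = 7.744 × 217 = 1680 MeV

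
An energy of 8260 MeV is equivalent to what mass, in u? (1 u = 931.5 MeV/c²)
m = E/c² = 8.867 u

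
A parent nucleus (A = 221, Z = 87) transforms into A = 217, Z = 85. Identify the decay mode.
ΔA = -4, ΔZ = -2 ⇒ alpha decay (α)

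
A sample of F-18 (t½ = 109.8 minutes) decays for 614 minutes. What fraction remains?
N/N₀ = (1/2)^(t/t½) = 0.02073 = 2.07%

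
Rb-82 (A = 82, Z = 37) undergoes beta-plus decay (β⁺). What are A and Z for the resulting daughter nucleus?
Daughter: A = 82, Z = 36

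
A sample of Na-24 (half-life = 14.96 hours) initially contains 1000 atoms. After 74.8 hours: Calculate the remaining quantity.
N = N₀(1/2)^(t/t½) = 31.25 atoms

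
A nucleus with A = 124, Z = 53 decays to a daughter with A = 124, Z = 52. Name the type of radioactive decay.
ΔA = 0, ΔZ = -1 ⇒ beta-plus decay (β⁺) or electron capture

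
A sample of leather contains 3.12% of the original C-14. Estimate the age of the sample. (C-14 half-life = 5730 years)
Age = t½ × log₂(1/ratio) = 28660 years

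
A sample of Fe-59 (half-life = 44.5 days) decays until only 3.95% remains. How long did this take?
t = t½ × log₂(N₀/N) = 207.5 days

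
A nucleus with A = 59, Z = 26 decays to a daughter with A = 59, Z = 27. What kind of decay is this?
ΔA = 0, ΔZ = +1 ⇒ beta-minus decay (β⁻)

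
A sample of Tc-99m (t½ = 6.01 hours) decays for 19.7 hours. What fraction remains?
N/N₀ = (1/2)^(t/t½) = 0.1031 = 10.3%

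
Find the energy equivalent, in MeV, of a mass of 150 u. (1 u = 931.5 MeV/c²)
E = mc² = 1.397e5 MeV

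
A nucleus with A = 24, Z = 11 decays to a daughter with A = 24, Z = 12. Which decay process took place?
ΔA = 0, ΔZ = +1 ⇒ beta-minus decay (β⁻)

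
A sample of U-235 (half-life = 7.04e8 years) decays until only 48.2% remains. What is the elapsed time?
t = t½ × log₂(N₀/N) = 7.412e8 years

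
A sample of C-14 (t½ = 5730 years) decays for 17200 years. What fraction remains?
N/N₀ = (1/2)^(t/t½) = 0.1248 = 12.5%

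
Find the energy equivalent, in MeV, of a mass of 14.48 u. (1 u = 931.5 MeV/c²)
E = mc² = 13490 MeV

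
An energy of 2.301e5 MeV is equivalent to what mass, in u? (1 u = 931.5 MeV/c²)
m = E/c² = 247 u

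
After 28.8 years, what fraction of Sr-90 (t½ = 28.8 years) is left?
N/N₀ = (1/2)^(t/t½) = 0.5 = 50%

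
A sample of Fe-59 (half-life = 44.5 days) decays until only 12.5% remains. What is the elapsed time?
t = t½ × log₂(N₀/N) = 133.5 days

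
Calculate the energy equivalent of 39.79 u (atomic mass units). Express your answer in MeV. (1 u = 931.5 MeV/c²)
E = mc² = 37060 MeV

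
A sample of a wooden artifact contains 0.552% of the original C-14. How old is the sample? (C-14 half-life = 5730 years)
Age = t½ × log₂(1/ratio) = 42980 years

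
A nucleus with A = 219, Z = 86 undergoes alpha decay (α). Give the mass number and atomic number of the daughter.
Daughter: A = 215, Z = 84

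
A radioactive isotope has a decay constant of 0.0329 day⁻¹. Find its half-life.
t½ = ln(2)/λ = 21.07 days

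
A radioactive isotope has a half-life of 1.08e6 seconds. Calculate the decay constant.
λ = ln(2)/t½ = 6.418e-7 second⁻¹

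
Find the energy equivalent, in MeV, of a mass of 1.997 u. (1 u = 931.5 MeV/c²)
E = mc² = 1860 MeV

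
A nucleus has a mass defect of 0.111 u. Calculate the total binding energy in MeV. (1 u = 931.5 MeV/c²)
B.E. = Δm × 931.5 = 103.4 MeV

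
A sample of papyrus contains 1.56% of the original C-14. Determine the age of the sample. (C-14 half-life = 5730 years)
Age = t½ × log₂(1/ratio) = 34390 years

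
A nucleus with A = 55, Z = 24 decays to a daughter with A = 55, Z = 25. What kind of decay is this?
ΔA = 0, ΔZ = +1 ⇒ beta-minus decay (β⁻)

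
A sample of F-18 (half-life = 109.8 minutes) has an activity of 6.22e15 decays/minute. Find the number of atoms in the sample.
N = A/λ = 9.853e17 atoms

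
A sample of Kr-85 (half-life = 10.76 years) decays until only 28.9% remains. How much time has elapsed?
t = t½ × log₂(N₀/N) = 19.27 years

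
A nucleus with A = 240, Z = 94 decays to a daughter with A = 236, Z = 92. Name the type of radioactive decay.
ΔA = -4, ΔZ = -2 ⇒ alpha decay (α)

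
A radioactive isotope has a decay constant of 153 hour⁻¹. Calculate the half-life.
t½ = ln(2)/λ = 0.00453 hours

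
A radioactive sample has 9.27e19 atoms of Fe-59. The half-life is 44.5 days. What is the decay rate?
A = λN = 1.444e18 decays/day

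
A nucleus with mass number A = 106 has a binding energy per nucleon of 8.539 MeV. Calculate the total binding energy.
B.E. = 8.539 × 106 = 905.1 MeV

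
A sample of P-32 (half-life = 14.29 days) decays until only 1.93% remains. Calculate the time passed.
t = t½ × log₂(N₀/N) = 81.39 days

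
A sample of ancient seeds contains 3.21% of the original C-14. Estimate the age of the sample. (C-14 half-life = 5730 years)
Age = t½ × log₂(1/ratio) = 28430 years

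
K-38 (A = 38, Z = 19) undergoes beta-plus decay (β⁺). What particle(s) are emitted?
β⁺: positron (e⁺) + neutrino (νₑ)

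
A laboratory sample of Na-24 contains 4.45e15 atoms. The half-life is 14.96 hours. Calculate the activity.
A = λN = 2.062e14 decays/hour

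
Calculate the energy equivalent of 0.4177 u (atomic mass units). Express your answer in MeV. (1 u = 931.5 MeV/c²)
E = mc² = 389.1 MeV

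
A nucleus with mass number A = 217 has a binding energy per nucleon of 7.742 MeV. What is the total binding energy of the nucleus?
B.E. = 7.742 × 217 = 1680 MeV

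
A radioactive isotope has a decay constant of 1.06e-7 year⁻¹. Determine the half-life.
t½ = ln(2)/λ = 6.539e6 years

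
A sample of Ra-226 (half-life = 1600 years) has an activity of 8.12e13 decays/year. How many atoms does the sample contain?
N = A/λ = 1.874e17 atoms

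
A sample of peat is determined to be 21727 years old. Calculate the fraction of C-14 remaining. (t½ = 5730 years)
N/N₀ = (1/2)^(t/t½) = 0.0722 = 7.22%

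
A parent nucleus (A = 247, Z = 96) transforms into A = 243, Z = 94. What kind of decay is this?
ΔA = -4, ΔZ = -2 ⇒ alpha decay (α)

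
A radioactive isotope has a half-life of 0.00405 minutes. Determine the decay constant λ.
λ = ln(2)/t½ = 171.1 minute⁻¹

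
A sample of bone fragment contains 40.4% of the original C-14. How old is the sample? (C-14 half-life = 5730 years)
Age = t½ × log₂(1/ratio) = 7492 years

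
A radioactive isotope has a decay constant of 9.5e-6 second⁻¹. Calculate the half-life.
t½ = ln(2)/λ = 72960 seconds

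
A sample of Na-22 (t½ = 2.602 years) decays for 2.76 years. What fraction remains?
N/N₀ = (1/2)^(t/t½) = 0.4794 = 47.9%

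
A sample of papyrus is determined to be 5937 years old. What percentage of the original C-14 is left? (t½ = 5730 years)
N/N₀ = (1/2)^(t/t½) = 0.4876 = 48.8%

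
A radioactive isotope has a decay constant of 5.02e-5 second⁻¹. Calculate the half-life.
t½ = ln(2)/λ = 13810 seconds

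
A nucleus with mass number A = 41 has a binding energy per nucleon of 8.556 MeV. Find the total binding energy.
B.E. = 8.556 × 41 = 350.8 MeV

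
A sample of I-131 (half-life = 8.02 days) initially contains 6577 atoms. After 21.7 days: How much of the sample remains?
N = N₀(1/2)^(t/t½) = 1008 atoms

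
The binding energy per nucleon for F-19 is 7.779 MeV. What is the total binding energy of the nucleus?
B.E. = 7.779 × 19 = 147.8 MeV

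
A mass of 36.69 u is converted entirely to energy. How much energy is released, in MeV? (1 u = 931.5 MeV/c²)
E = mc² = 34180 MeV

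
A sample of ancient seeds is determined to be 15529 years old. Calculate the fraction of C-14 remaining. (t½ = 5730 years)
N/N₀ = (1/2)^(t/t½) = 0.1528 = 15.3%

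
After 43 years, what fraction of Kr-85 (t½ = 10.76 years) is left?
N/N₀ = (1/2)^(t/t½) = 0.06266 = 6.27%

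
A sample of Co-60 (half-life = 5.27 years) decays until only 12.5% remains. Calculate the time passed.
t = t½ × log₂(N₀/N) = 15.81 years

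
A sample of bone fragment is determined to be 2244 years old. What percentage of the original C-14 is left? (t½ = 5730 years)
N/N₀ = (1/2)^(t/t½) = 0.7623 = 76.2%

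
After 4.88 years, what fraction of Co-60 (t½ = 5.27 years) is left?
N/N₀ = (1/2)^(t/t½) = 0.5263 = 52.6%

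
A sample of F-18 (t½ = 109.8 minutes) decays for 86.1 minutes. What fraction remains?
N/N₀ = (1/2)^(t/t½) = 0.5807 = 58.1%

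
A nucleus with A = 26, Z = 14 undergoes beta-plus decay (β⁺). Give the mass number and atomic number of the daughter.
Daughter: A = 26, Z = 13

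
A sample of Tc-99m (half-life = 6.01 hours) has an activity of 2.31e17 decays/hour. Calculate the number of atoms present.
N = A/λ = 2.003e18 atoms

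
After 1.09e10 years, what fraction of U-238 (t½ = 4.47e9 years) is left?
N/N₀ = (1/2)^(t/t½) = 0.1845 = 18.4%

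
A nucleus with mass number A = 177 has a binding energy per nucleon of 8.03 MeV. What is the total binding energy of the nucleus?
B.E. = 8.03 × 177 = 1421 MeV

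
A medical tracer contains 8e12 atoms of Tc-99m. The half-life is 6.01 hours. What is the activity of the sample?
A = λN = 9.227e11 decays/hour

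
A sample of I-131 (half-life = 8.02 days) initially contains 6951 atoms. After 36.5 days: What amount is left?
N = N₀(1/2)^(t/t½) = 296.5 atoms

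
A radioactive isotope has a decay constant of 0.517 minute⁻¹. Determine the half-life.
t½ = ln(2)/λ = 1.341 minutes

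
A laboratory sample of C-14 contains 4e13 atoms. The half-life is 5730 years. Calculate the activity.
A = λN = 4.839e9 decays/year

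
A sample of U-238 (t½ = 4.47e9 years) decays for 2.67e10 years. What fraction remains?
N/N₀ = (1/2)^(t/t½) = 0.01592 = 1.59%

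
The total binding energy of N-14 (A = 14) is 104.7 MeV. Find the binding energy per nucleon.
B.E./A = 104.7/14 = 7.479 MeV/nucleon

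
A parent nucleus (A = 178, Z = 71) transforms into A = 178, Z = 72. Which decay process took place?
ΔA = 0, ΔZ = +1 ⇒ beta-minus decay (β⁻)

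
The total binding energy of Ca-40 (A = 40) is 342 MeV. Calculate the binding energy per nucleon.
B.E./A = 342/40 = 8.55 MeV/nucleon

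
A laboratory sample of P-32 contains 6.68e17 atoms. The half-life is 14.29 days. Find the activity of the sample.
A = λN = 3.24e16 decays/day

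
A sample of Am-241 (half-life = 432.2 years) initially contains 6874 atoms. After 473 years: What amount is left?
N = N₀(1/2)^(t/t½) = 3219 atoms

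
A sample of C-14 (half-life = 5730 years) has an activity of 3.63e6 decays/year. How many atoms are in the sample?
N = A/λ = 3.001e10 atoms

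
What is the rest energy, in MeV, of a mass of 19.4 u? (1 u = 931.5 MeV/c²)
E = mc² = 18070 MeV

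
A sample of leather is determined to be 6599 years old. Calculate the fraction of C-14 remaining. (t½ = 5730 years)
N/N₀ = (1/2)^(t/t½) = 0.4501 = 45%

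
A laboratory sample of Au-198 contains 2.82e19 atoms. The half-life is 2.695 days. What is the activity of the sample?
A = λN = 7.253e18 decays/day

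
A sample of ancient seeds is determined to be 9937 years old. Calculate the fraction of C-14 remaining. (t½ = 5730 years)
N/N₀ = (1/2)^(t/t½) = 0.3006 = 30.1%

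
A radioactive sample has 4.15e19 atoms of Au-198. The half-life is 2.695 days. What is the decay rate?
A = λN = 1.067e19 decays/day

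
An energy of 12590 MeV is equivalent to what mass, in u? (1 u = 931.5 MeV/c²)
m = E/c² = 13.52 u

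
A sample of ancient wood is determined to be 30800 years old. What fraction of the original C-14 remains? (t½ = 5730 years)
N/N₀ = (1/2)^(t/t½) = 0.02409 = 2.41%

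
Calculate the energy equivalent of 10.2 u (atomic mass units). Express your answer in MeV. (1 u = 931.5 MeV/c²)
E = mc² = 9501 MeV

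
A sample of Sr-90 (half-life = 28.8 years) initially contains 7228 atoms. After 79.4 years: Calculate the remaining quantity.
N = N₀(1/2)^(t/t½) = 1069 atoms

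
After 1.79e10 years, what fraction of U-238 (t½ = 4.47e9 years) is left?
N/N₀ = (1/2)^(t/t½) = 0.06231 = 6.23%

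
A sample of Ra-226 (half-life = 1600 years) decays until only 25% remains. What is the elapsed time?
t = t½ × log₂(N₀/N) = 3200 years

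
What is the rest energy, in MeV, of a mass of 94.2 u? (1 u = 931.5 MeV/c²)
E = mc² = 87750 MeV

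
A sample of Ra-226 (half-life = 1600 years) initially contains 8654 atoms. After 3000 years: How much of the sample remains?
N = N₀(1/2)^(t/t½) = 2359 atoms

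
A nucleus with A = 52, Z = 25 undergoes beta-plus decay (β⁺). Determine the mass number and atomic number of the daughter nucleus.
Daughter: A = 52, Z = 24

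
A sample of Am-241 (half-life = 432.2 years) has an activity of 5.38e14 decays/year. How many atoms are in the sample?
N = A/λ = 3.355e17 atoms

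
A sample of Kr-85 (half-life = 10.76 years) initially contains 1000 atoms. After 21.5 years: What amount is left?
N = N₀(1/2)^(t/t½) = 250.3 atoms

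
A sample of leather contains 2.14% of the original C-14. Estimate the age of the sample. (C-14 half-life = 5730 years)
Age = t½ × log₂(1/ratio) = 31780 years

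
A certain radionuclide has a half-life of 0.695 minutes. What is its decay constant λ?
λ = ln(2)/t½ = 0.9973 minute⁻¹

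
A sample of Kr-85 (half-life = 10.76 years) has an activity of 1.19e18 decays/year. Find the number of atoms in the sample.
N = A/λ = 1.847e19 atoms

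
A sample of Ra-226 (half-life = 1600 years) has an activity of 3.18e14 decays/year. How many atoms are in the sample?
N = A/λ = 7.34e17 atoms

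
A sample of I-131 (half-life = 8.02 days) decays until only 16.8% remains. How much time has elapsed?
t = t½ × log₂(N₀/N) = 20.64 days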